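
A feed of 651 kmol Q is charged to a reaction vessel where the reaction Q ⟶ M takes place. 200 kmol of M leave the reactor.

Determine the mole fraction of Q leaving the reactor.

0.693

For M: n = n₀ + 1ξ → 200 = 0 + 1ξ, giving ξ = 200 kmol.
Outlet amounts (n = n₀ + ν ξ):
  Q: 651 − 1(200) = 451
  M: 0 + 1(200) = 200
Total out = 651 kmol; y_Q = 451 / 651 = 0.6928.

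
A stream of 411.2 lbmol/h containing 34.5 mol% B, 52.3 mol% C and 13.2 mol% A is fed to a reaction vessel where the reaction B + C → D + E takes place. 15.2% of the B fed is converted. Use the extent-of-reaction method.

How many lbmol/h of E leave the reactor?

21.6 lbmol/h

B reacted = 0.152 × 141.9 = 21.56 lbmol/h; ν_B = −1, so ξ = 21.56/1 = 21.56 lbmol/h.
Outlet amounts (n = n₀ + ν ξ):
  B: 141.9 − 1(21.56) = 120.3
  C: 215.1 − 1(21.56) = 193.5
  D: 0 + 1(21.56) = 21.56
  E: 0 + 1(21.56) = 21.56
  A: 54.28 (inert)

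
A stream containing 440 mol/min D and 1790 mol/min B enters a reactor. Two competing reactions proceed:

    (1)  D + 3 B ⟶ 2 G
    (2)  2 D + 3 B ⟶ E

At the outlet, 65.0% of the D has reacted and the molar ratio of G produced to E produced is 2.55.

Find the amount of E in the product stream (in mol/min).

Conversion of D: D consumed = 0.65 × 440 = 286 mol/min = 1ξ₁ + 2ξ₂.
Selectivity: 2ξ₁ / (1ξ₂) = 2.55 → ξ₁ = 1.275 ξ₂.
Substitute: (1·1.275 + 2) ξ₂ = 286 → ξ₂ = 87.33 mol/min, ξ₁ = 111.3 mol/min.
Outlet amounts (n = n₀ + Σ ν·ξ):
  D: 440 − 1(111.3) − 2(87.33) = 154
  B: 1790 − 3(111.3) − 3(87.33) = 1194
  G: 0 + 2(111.3) = 222.7
  E: 0 + 1(87.33) = 87.33

87.3 mol/min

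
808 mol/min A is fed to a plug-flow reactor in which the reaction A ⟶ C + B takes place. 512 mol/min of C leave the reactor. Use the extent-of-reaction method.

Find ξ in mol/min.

For C: n = n₀ + 1ξ → 512 = 0 + 1ξ, giving ξ = 512 mol/min.
Outlet amounts (n = n₀ + ν ξ):
  A: 808 − 1(512) = 296
  C: 0 + 1(512) = 512
  B: 0 + 1(512) = 512

ξ = 512 mol/min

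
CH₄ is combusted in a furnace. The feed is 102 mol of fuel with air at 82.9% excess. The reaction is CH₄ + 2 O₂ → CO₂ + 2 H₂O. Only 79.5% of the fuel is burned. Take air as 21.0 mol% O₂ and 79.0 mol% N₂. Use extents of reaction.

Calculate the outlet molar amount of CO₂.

81.1 mol

Stoichiometric O₂ = 2 × 102 = 204 mol; O₂ fed = 204 × 1.829 = 373.1 mol.
N₂ fed = 373.1 × 79/21 = 1404 mol.
Fuel reacted = 0.795 × 102 → ξ = 81.09 mol.
Outlet (n = n₀ + ν ξ):
  CH₄: 102 − 1(81.09) = 20.91
  O₂: 373.1 − 2(81.09) = 210.9
  N₂: 1404 (inert)
  CO₂: 0 + 1(81.09) = 81.09
  H₂O: 0 + 2(81.09) = 162.2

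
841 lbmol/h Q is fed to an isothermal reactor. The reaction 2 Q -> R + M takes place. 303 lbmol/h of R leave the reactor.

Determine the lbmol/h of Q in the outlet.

235 lbmol/h

For R: n = n₀ + 1ξ → 303 = 0 + 1ξ, giving ξ = 303 lbmol/h.
Outlet amounts (n = n₀ + ν ξ):
  Q: 841 − 2(303) = 235
  R: 0 + 1(303) = 303
  M: 0 + 1(303) = 303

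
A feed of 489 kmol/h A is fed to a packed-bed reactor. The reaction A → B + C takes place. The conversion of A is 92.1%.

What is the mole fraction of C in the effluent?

A reacted = 0.921 × 489 = 450.4 kmol/h; ν_A = −1, so ξ = 450.4/1 = 450.4 kmol/h.
Outlet amounts (n = n₀ + ν ξ):
  A: 489 − 1(450.4) = 38.63
  B: 0 + 1(450.4) = 450.4
  C: 0 + 1(450.4) = 450.4
Total out = 939.4 kmol/h; y_C = 450.4 / 939.4 = 0.4794.

0.479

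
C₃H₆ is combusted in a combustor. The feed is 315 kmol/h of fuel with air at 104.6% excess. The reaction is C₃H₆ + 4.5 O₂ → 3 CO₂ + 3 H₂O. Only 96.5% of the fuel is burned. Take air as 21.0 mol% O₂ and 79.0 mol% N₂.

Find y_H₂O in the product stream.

Stoichiometric O₂ = 4.5 × 315 = 1418 kmol/h; O₂ fed = 1418 × 2.046 = 2900 kmol/h.
N₂ fed = 2900 × 79/21 = 10910 kmol/h.
Fuel reacted = 0.965 × 315 → ξ = 304 kmol/h.
Outlet (n = n₀ + ν ξ):
  C₃H₆: 315 − 1(304) = 11.03
  O₂: 2900 − 4.5(304) = 1532
  N₂: 10910 (inert)
  CO₂: 0 + 3(304) = 911.9
  H₂O: 0 + 3(304) = 911.9
Total out = 14280 kmol/h; y_H₂O = 911.9 / 14280 = 0.06387.

0.0639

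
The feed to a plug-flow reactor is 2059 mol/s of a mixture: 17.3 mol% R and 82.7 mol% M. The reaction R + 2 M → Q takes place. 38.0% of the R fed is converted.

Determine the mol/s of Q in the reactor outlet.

135 mol/s

R reacted = 0.38 × 356.2 = 135.4 mol/s; ν_R = −1, so ξ = 135.4/1 = 135.4 mol/s.
Outlet amounts (n = n₀ + ν ξ):
  R: 356.2 − 1(135.4) = 220.8
  M: 1703 − 2(135.4) = 1432
  Q: 0 + 1(135.4) = 135.4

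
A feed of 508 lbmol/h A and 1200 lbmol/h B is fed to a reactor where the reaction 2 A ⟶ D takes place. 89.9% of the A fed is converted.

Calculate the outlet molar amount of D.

228 lbmol/h

A reacted = 0.899 × 508 = 456.7 lbmol/h; ν_A = −2, so ξ = 456.7/2 = 228.3 lbmol/h.
Outlet amounts (n = n₀ + ν ξ):
  A: 508 − 2(228.3) = 51.31
  D: 0 + 1(228.3) = 228.3
  B: 1200 (inert)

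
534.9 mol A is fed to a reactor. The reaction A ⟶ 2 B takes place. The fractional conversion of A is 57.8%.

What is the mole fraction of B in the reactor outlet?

A reacted = 0.578 × 534.9 = 309.2 mol; ν_A = −1, so ξ = 309.2/1 = 309.2 mol.
Outlet amounts (n = n₀ + ν ξ):
  A: 534.9 − 1(309.2) = 225.7
  B: 0 + 2(309.2) = 618.3
Total out = 844.1 mol; y_B = 618.3 / 844.1 = 0.7326.

0.733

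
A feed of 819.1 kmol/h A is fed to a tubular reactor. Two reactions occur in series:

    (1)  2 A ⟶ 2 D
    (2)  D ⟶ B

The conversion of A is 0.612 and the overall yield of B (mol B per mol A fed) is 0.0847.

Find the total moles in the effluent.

Conversion of A: A consumed = 2ξ₁ = 0.612 × 819.1 → ξ₁ = 250.6 kmol/h.
Yield of B: 1ξ₂ / 819.1 = 0.0847 → ξ₂ = 69.38 kmol/h.
Outlet amounts (n = n₀ + Σ ν·ξ):
  A: 819.1 − 2(250.6) = 317.8
  D: 0 + 2(250.6) − 1(69.38) = 431.9
  B: 0 + 1(69.38) = 69.38
Total out = 317.8 + 431.9 + 69.38 = 819.1 kmol/h.

819 kmol/h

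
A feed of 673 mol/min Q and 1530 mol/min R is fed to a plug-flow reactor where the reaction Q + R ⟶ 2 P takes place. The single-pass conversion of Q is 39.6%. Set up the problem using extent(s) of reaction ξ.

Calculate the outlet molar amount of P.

533 mol/min

Q reacted = 0.396 × 673 = 266.5 mol/min; ν_Q = −1, so ξ = 266.5/1 = 266.5 mol/min.
Outlet amounts (n = n₀ + ν ξ):
  Q: 673 − 1(266.5) = 406.5
  R: 1530 − 1(266.5) = 1263
  P: 0 + 2(266.5) = 533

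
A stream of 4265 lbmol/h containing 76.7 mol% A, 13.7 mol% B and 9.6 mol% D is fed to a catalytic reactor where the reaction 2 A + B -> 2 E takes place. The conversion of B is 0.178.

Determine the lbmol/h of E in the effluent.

B reacted = 0.178 × 584.3 = 104 lbmol/h; ν_B = −1, so ξ = 104/1 = 104 lbmol/h.
Outlet amounts (n = n₀ + ν ξ):
  A: 3271 − 2(104) = 3063
  B: 584.3 − 1(104) = 480.3
  E: 0 + 2(104) = 208
  D: 409.4 (inert)

208 lbmol/h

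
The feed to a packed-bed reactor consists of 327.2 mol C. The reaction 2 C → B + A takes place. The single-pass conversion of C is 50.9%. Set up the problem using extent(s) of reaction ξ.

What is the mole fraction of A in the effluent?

0.255

C reacted = 0.509 × 327.2 = 166.5 mol; ν_C = −2, so ξ = 166.5/2 = 83.27 mol.
Outlet amounts (n = n₀ + ν ξ):
  C: 327.2 − 2(83.27) = 160.7
  B: 0 + 1(83.27) = 83.27
  A: 0 + 1(83.27) = 83.27
Total out = 327.2 mol; y_A = 83.27 / 327.2 = 0.2545.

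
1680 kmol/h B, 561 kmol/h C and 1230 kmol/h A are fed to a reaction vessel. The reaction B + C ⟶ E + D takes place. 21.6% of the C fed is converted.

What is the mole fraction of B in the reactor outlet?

C reacted = 0.216 × 561 = 121.2 kmol/h; ν_C = −1, so ξ = 121.2/1 = 121.2 kmol/h.
Outlet amounts (n = n₀ + ν ξ):
  B: 1680 − 1(121.2) = 1559
  C: 561 − 1(121.2) = 439.8
  E: 0 + 1(121.2) = 121.2
  D: 0 + 1(121.2) = 121.2
  A: 1230 (inert)
Total out = 3471 kmol/h; y_B = 1559 / 3471 = 0.4491.

0.449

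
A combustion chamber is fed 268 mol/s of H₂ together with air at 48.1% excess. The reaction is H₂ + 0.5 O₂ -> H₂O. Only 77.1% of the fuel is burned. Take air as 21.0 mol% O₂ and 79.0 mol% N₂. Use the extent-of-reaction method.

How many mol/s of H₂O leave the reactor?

207 mol/s

Stoichiometric O₂ = 0.5 × 268 = 134 mol/s; O₂ fed = 134 × 1.481 = 198.5 mol/s.
N₂ fed = 198.5 × 79/21 = 746.6 mol/s.
Fuel reacted = 0.771 × 268 → ξ = 206.6 mol/s.
Outlet (n = n₀ + ν ξ):
  H₂: 268 − 1(206.6) = 61.37
  O₂: 198.5 − 0.5(206.6) = 95.14
  N₂: 746.6 (inert)
  H₂O: 0 + 1(206.6) = 206.6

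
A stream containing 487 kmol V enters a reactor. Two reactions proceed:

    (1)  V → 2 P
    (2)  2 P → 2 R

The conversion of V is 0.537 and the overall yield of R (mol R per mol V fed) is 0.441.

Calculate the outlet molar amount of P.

Conversion of V: V consumed = 1ξ₁ = 0.537 × 487 → ξ₁ = 261.5 kmol.
Yield of R: 2ξ₂ / 487 = 0.441 → ξ₂ = 107.4 kmol.
Outlet amounts (n = n₀ + Σ ν·ξ):
  V: 487 − 1(261.5) = 225.5
  P: 0 + 2(261.5) − 2(107.4) = 308.3
  R: 0 + 2(107.4) = 214.8

308 kmol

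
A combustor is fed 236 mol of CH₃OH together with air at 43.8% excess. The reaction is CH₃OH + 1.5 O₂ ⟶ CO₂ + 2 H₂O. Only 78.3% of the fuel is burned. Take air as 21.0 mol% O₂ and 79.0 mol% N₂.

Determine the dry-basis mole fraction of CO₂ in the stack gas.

0.0775

Stoichiometric O₂ = 1.5 × 236 = 354 mol; O₂ fed = 354 × 1.438 = 509.1 mol.
N₂ fed = 509.1 × 79/21 = 1915 mol.
Fuel reacted = 0.783 × 236 → ξ = 184.8 mol.
Outlet (n = n₀ + ν ξ):
  CH₃OH: 236 − 1(184.8) = 51.21
  O₂: 509.1 − 1.5(184.8) = 231.9
  N₂: 1915 (inert)
  CO₂: 0 + 1(184.8) = 184.8
  H₂O: 0 + 2(184.8) = 369.6
Dry total = 2383 mol; y_CO₂ (dry) = 184.8 / 2383 = 0.07755.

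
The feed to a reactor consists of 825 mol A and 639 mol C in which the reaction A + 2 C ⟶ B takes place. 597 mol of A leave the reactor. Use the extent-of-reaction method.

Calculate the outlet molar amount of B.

For A: n = n₀ − 1ξ → 597 = 825 − 1ξ, giving ξ = 228 mol.
Outlet amounts (n = n₀ + ν ξ):
  A: 825 − 1(228) = 597
  C: 639 − 2(228) = 183
  B: 0 + 1(228) = 228

228 mol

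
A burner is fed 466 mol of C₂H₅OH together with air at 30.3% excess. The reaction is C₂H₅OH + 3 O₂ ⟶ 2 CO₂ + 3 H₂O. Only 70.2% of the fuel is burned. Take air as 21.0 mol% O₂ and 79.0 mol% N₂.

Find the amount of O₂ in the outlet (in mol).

Stoichiometric O₂ = 3 × 466 = 1398 mol; O₂ fed = 1398 × 1.303 = 1822 mol.
N₂ fed = 1822 × 79/21 = 6853 mol.
Fuel reacted = 0.702 × 466 → ξ = 327.1 mol.
Outlet (n = n₀ + ν ξ):
  C₂H₅OH: 466 − 1(327.1) = 138.9
  O₂: 1822 − 3(327.1) = 840.2
  N₂: 6853 (inert)
  CO₂: 0 + 2(327.1) = 654.3
  H₂O: 0 + 3(327.1) = 981.4

840 mol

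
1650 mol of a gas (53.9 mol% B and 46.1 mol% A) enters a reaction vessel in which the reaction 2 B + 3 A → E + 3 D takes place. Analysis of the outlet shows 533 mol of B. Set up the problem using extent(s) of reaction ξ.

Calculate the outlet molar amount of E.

178 mol

For B: n = n₀ − 2ξ → 533 = 889.4 − 2ξ, giving ξ = 178.2 mol.
Outlet amounts (n = n₀ + ν ξ):
  B: 889.4 − 2(178.2) = 533
  A: 760.6 − 3(178.2) = 226.1
  E: 0 + 1(178.2) = 178.2
  D: 0 + 3(178.2) = 534.5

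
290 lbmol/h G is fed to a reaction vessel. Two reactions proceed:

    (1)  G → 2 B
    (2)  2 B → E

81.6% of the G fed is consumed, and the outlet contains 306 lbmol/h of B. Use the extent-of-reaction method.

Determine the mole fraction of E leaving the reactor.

0.189

Conversion of G: G consumed = 1ξ₁ = 0.816 × 290 → ξ₁ = 236.6 lbmol/h.
B balance: n_B = 0 + 2ξ₁ − 2ξ₂ = 306 → ξ₂ = (2·236.6 − 306)/2 = 83.64 lbmol/h.
Outlet amounts (n = n₀ + Σ ν·ξ):
  G: 290 − 1(236.6) = 53.36
  B: 0 + 2(236.6) − 2(83.64) = 306
  E: 0 + 1(83.64) = 83.64
Total out = 443 lbmol/h; y_E = 83.64 / 443 = 0.1888.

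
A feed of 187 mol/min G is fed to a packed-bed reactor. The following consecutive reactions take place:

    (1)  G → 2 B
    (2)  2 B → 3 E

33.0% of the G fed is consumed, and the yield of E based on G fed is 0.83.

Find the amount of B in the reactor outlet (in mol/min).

19.9 mol/min

Conversion of G: G consumed = 1ξ₁ = 0.33 × 187 → ξ₁ = 61.71 mol/min.
Yield of E: 3ξ₂ / 187 = 0.83 → ξ₂ = 51.74 mol/min.
Outlet amounts (n = n₀ + Σ ν·ξ):
  G: 187 − 1(61.71) = 125.3
  B: 0 + 2(61.71) − 2(51.74) = 19.95
  E: 0 + 3(51.74) = 155.2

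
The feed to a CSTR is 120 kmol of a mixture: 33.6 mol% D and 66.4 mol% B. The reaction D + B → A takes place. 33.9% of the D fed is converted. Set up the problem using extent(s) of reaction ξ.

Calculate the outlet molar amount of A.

13.7 kmol

D reacted = 0.339 × 40.32 = 13.67 kmol; ν_D = −1, so ξ = 13.67/1 = 13.67 kmol.
Outlet amounts (n = n₀ + ν ξ):
  D: 40.32 − 1(13.67) = 26.65
  B: 79.68 − 1(13.67) = 66.01
  A: 0 + 1(13.67) = 13.67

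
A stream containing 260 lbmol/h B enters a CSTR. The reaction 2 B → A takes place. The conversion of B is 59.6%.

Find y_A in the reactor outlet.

B reacted = 0.596 × 260 = 155 lbmol/h; ν_B = −2, so ξ = 155/2 = 77.48 lbmol/h.
Outlet amounts (n = n₀ + ν ξ):
  B: 260 − 2(77.48) = 105
  A: 0 + 1(77.48) = 77.48
Total out = 182.5 lbmol/h; y_A = 77.48 / 182.5 = 0.4245.

0.425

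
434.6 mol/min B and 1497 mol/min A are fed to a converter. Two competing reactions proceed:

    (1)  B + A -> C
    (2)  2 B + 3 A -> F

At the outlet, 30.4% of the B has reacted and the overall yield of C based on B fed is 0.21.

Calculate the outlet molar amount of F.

Yield of C: 1ξ₁ / 434.6 = 0.21 → ξ₁ = 91.27 mol/min.
Conversion of B: 1ξ₁ + 2ξ₂ = 0.304 × 434.6 = 132.1 → ξ₂ = 20.43 mol/min.
Outlet amounts (n = n₀ + Σ ν·ξ):
  B: 434.6 − 1(91.27) − 2(20.43) = 302.5
  A: 1497 − 1(91.27) − 3(20.43) = 1344
  C: 0 + 1(91.27) = 91.27
  F: 0 + 1(20.43) = 20.43

20.4 mol/min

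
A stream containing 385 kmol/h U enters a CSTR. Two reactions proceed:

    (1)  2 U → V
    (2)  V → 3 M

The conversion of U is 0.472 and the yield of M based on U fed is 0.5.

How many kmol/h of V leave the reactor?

26.7 kmol/h

Conversion of U: U consumed = 2ξ₁ = 0.472 × 385 → ξ₁ = 90.86 kmol/h.
Yield of M: 3ξ₂ / 385 = 0.5 → ξ₂ = 64.17 kmol/h.
Outlet amounts (n = n₀ + Σ ν·ξ):
  U: 385 − 2(90.86) = 203.3
  V: 0 + 1(90.86) − 1(64.17) = 26.69
  M: 0 + 3(64.17) = 192.5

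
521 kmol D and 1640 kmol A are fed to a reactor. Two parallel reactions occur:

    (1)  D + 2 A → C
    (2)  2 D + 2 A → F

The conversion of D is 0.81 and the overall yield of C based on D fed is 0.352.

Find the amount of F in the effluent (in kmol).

119 kmol

Yield of C: 1ξ₁ / 521 = 0.352 → ξ₁ = 183.4 kmol.
Conversion of D: 1ξ₁ + 2ξ₂ = 0.81 × 521 = 422 → ξ₂ = 119.3 kmol.
Outlet amounts (n = n₀ + Σ ν·ξ):
  D: 521 − 1(183.4) − 2(119.3) = 98.99
  A: 1640 − 2(183.4) − 2(119.3) = 1035
  C: 0 + 1(183.4) = 183.4
  F: 0 + 1(119.3) = 119.3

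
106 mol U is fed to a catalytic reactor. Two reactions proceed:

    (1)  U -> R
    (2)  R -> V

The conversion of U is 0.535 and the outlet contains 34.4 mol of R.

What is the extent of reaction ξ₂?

ξ₂ = 22.3 mol

Conversion of U: U consumed = 1ξ₁ = 0.535 × 106 → ξ₁ = 56.71 mol.
R balance: n_R = 0 + 1ξ₁ − 1ξ₂ = 34.4 → ξ₂ = (1·56.71 − 34.4)/1 = 22.31 mol.
Outlet amounts (n = n₀ + Σ ν·ξ):
  U: 106 − 1(56.71) = 49.29
  R: 0 + 1(56.71) − 1(22.31) = 34.4
  V: 0 + 1(22.31) = 22.31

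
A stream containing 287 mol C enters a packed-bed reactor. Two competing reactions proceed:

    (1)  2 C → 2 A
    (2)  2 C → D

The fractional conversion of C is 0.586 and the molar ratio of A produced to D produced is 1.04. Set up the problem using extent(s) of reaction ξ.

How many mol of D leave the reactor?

Conversion of C: C consumed = 0.586 × 287 = 168.2 mol = 2ξ₁ + 2ξ₂.
Selectivity: 2ξ₁ / (1ξ₂) = 1.04 → ξ₁ = 0.52 ξ₂.
Substitute: (2·0.52 + 2) ξ₂ = 168.2 → ξ₂ = 55.32 mol, ξ₁ = 28.77 mol.
Outlet amounts (n = n₀ + Σ ν·ξ):
  C: 287 − 2(28.77) − 2(55.32) = 118.8
  A: 0 + 2(28.77) = 57.54
  D: 0 + 1(55.32) = 55.32

55.3 mol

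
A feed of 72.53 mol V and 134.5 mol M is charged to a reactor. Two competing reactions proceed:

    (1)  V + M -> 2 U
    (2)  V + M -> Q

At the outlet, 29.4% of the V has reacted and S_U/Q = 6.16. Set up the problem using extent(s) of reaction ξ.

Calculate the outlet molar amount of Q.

5.23 mol

Conversion of V: V consumed = 0.294 × 72.53 = 21.32 mol = 1ξ₁ + 1ξ₂.
Selectivity: 2ξ₁ / (1ξ₂) = 6.16 → ξ₁ = 3.08 ξ₂.
Substitute: (1·3.08 + 1) ξ₂ = 21.32 → ξ₂ = 5.226 mol, ξ₁ = 16.1 mol.
Outlet amounts (n = n₀ + Σ ν·ξ):
  V: 72.53 − 1(16.1) − 1(5.226) = 51.21
  M: 134.5 − 1(16.1) − 1(5.226) = 113.2
  U: 0 + 2(16.1) = 32.19
  Q: 0 + 1(5.226) = 5.226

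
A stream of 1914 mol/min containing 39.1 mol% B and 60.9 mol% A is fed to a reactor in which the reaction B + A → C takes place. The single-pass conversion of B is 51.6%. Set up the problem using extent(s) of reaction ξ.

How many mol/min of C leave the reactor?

386 mol/min

B reacted = 0.516 × 748.4 = 386.2 mol/min; ν_B = −1, so ξ = 386.2/1 = 386.2 mol/min.
Outlet amounts (n = n₀ + ν ξ):
  B: 748.4 − 1(386.2) = 362.2
  A: 1166 − 1(386.2) = 779.5
  C: 0 + 1(386.2) = 386.2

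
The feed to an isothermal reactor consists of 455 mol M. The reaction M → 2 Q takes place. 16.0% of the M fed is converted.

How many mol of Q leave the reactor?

146 mol

M reacted = 0.16 × 455 = 72.8 mol; ν_M = −1, so ξ = 72.8/1 = 72.8 mol.
Outlet amounts (n = n₀ + ν ξ):
  M: 455 − 1(72.8) = 382.2
  Q: 0 + 2(72.8) = 145.6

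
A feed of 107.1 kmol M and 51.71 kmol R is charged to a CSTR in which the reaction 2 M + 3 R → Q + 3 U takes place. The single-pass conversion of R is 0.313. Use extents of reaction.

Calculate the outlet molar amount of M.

R reacted = 0.313 × 51.71 = 16.19 kmol; ν_R = −3, so ξ = 16.19/3 = 5.395 kmol.
Outlet amounts (n = n₀ + ν ξ):
  M: 107.1 − 2(5.395) = 96.31
  R: 51.71 − 3(5.395) = 35.52
  Q: 0 + 1(5.395) = 5.395
  U: 0 + 3(5.395) = 16.19

96.3 kmol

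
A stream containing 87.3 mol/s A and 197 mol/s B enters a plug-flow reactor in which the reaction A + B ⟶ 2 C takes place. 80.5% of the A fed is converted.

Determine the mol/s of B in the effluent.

127 mol/s

A reacted = 0.805 × 87.3 = 70.28 mol/s; ν_A = −1, so ξ = 70.28/1 = 70.28 mol/s.
Outlet amounts (n = n₀ + ν ξ):
  A: 87.3 − 1(70.28) = 17.02
  B: 197 − 1(70.28) = 126.7
  C: 0 + 2(70.28) = 140.6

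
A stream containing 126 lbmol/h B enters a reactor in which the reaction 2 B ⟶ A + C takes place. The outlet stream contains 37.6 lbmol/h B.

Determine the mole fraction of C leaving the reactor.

For B: n = n₀ − 2ξ → 37.6 = 126 − 2ξ, giving ξ = 44.2 lbmol/h.
Outlet amounts (n = n₀ + ν ξ):
  B: 126 − 2(44.2) = 37.6
  A: 0 + 1(44.2) = 44.2
  C: 0 + 1(44.2) = 44.2
Total out = 126 lbmol/h; y_C = 44.2 / 126 = 0.3508.

0.351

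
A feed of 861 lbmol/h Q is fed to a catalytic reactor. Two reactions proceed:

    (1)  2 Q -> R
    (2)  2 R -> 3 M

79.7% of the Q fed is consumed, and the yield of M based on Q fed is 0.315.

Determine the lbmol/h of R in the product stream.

162 lbmol/h

Conversion of Q: Q consumed = 2ξ₁ = 0.797 × 861 → ξ₁ = 343.1 lbmol/h.
Yield of M: 3ξ₂ / 861 = 0.315 → ξ₂ = 90.4 lbmol/h.
Outlet amounts (n = n₀ + Σ ν·ξ):
  Q: 861 − 2(343.1) = 174.8
  R: 0 + 1(343.1) − 2(90.4) = 162.3
  M: 0 + 3(90.4) = 271.2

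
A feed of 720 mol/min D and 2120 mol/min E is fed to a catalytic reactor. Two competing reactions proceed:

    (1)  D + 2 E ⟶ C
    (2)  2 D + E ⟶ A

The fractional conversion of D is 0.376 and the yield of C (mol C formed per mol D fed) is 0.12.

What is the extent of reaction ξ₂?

ξ₂ = 92.2 mol/min

Yield of C: 1ξ₁ / 720 = 0.12 → ξ₁ = 86.4 mol/min.
Conversion of D: 1ξ₁ + 2ξ₂ = 0.376 × 720 = 270.7 → ξ₂ = 92.16 mol/min.
Outlet amounts (n = n₀ + Σ ν·ξ):
  D: 720 − 1(86.4) − 2(92.16) = 449.3
  E: 2120 − 2(86.4) − 1(92.16) = 1855
  C: 0 + 1(86.4) = 86.4
  A: 0 + 1(92.16) = 92.16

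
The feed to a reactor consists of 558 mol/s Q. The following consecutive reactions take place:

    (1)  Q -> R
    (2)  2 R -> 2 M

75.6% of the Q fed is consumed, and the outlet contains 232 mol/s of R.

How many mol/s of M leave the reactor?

Conversion of Q: Q consumed = 1ξ₁ = 0.756 × 558 → ξ₁ = 421.8 mol/s.
R balance: n_R = 0 + 1ξ₁ − 2ξ₂ = 232 → ξ₂ = (1·421.8 − 232)/2 = 94.92 mol/s.
Outlet amounts (n = n₀ + Σ ν·ξ):
  Q: 558 − 1(421.8) = 136.2
  R: 0 + 1(421.8) − 2(94.92) = 232
  M: 0 + 2(94.92) = 189.8

190 mol/s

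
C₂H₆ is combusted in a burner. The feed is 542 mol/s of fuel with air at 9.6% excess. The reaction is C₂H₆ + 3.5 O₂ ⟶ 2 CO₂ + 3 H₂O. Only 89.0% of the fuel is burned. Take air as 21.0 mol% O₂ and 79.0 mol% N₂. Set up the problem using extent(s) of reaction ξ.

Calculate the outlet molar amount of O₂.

Stoichiometric O₂ = 3.5 × 542 = 1897 mol/s; O₂ fed = 1897 × 1.096 = 2079 mol/s.
N₂ fed = 2079 × 79/21 = 7821 mol/s.
Fuel reacted = 0.89 × 542 → ξ = 482.4 mol/s.
Outlet (n = n₀ + ν ξ):
  C₂H₆: 542 − 1(482.4) = 59.62
  O₂: 2079 − 3.5(482.4) = 390.8
  N₂: 7821 (inert)
  CO₂: 0 + 2(482.4) = 964.8
  H₂O: 0 + 3(482.4) = 1447

391 mol/s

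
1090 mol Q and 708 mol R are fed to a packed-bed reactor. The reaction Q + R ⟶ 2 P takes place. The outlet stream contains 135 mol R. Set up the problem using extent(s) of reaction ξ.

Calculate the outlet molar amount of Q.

517 mol

For R: n = n₀ − 1ξ → 135 = 708 − 1ξ, giving ξ = 573 mol.
Outlet amounts (n = n₀ + ν ξ):
  Q: 1090 − 1(573) = 517
  R: 708 − 1(573) = 135
  P: 0 + 2(573) = 1146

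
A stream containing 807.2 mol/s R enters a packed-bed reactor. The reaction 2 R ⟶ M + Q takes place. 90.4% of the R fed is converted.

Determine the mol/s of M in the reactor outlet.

R reacted = 0.904 × 807.2 = 729.7 mol/s; ν_R = −2, so ξ = 729.7/2 = 364.9 mol/s.
Outlet amounts (n = n₀ + ν ξ):
  R: 807.2 − 2(364.9) = 77.49
  M: 0 + 1(364.9) = 364.9
  Q: 0 + 1(364.9) = 364.9

365 mol/s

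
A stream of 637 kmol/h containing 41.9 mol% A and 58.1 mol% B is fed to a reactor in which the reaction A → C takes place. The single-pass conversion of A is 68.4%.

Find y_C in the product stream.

0.287

A reacted = 0.684 × 266.9 = 182.6 kmol/h; ν_A = −1, so ξ = 182.6/1 = 182.6 kmol/h.
Outlet amounts (n = n₀ + ν ξ):
  A: 266.9 − 1(182.6) = 84.34
  C: 0 + 1(182.6) = 182.6
  B: 370.1 (inert)
Total out = 637 kmol/h; y_C = 182.6 / 637 = 0.2866.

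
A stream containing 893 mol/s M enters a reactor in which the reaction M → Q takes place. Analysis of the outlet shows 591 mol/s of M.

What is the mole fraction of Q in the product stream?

0.338

For M: n = n₀ − 1ξ → 591 = 893 − 1ξ, giving ξ = 302 mol/s.
Outlet amounts (n = n₀ + ν ξ):
  M: 893 − 1(302) = 591
  Q: 0 + 1(302) = 302
Total out = 893 mol/s; y_Q = 302 / 893 = 0.3382.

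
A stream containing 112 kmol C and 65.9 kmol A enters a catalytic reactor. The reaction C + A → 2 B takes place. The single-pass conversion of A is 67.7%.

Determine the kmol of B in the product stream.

89.2 kmol

A reacted = 0.677 × 65.9 = 44.61 kmol; ν_A = −1, so ξ = 44.61/1 = 44.61 kmol.
Outlet amounts (n = n₀ + ν ξ):
  C: 112 − 1(44.61) = 67.39
  A: 65.9 − 1(44.61) = 21.29
  B: 0 + 2(44.61) = 89.23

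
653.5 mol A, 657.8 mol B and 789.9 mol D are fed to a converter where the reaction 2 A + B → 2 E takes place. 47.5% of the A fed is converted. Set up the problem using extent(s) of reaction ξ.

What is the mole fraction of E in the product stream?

0.16

A reacted = 0.475 × 653.5 = 310.4 mol; ν_A = −2, so ξ = 310.4/2 = 155.2 mol.
Outlet amounts (n = n₀ + ν ξ):
  A: 653.5 − 2(155.2) = 343.1
  B: 657.8 − 1(155.2) = 502.6
  E: 0 + 2(155.2) = 310.4
  D: 789.9 (inert)
Total out = 1946 mol; y_E = 310.4 / 1946 = 0.1595.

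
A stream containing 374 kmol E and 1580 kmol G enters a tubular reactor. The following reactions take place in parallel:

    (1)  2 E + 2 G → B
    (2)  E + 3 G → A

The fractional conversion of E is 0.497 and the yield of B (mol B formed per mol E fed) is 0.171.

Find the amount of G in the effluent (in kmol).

1280 kmol

Yield of B: 1ξ₁ / 374 = 0.171 → ξ₁ = 63.95 kmol.
Conversion of E: 2ξ₁ + 1ξ₂ = 0.497 × 374 = 185.9 → ξ₂ = 57.97 kmol.
Outlet amounts (n = n₀ + Σ ν·ξ):
  E: 374 − 2(63.95) − 1(57.97) = 188.1
  G: 1580 − 2(63.95) − 3(57.97) = 1278
  B: 0 + 1(63.95) = 63.95
  A: 0 + 1(57.97) = 57.97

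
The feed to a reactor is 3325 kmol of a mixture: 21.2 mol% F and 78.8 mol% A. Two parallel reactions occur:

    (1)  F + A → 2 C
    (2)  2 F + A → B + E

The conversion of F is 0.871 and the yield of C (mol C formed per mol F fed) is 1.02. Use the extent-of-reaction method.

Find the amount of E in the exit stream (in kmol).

Yield of C: 2ξ₁ / 704.9 = 1.02 → ξ₁ = 359.5 kmol.
Conversion of F: 1ξ₁ + 2ξ₂ = 0.871 × 704.9 = 614 → ξ₂ = 127.2 kmol.
Outlet amounts (n = n₀ + Σ ν·ξ):
  F: 704.9 − 1(359.5) − 2(127.2) = 90.93
  A: 2620 − 1(359.5) − 1(127.2) = 2133
  C: 0 + 2(359.5) = 719
  B: 0 + 1(127.2) = 127.2
  E: 0 + 1(127.2) = 127.2

127 kmol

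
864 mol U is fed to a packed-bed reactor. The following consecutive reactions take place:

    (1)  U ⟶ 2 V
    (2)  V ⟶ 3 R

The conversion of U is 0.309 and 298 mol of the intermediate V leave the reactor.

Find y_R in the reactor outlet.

Conversion of U: U consumed = 1ξ₁ = 0.309 × 864 → ξ₁ = 267 mol.
V balance: n_V = 0 + 2ξ₁ − 1ξ₂ = 298 → ξ₂ = (2·267 − 298)/1 = 236 mol.
Outlet amounts (n = n₀ + Σ ν·ξ):
  U: 864 − 1(267) = 597
  V: 0 + 2(267) − 1(236) = 298
  R: 0 + 3(236) = 707.9
Total out = 1603 mol; y_R = 707.9 / 1603 = 0.4416.

0.442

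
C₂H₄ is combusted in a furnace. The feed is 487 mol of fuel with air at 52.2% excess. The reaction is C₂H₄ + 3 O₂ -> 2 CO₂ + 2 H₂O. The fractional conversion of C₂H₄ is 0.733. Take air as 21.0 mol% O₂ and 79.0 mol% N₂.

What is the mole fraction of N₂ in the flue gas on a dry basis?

Stoichiometric O₂ = 3 × 487 = 1461 mol; O₂ fed = 1461 × 1.522 = 2224 mol.
N₂ fed = 2224 × 79/21 = 8365 mol.
Fuel reacted = 0.733 × 487 → ξ = 357 mol.
Outlet (n = n₀ + ν ξ):
  C₂H₄: 487 − 1(357) = 130
  O₂: 2224 − 3(357) = 1153
  N₂: 8365 (inert)
  CO₂: 0 + 2(357) = 713.9
  H₂O: 0 + 2(357) = 713.9
Dry total = 10360 mol; y_N₂ (dry) = 8365 / 10360 = 0.8073.

0.807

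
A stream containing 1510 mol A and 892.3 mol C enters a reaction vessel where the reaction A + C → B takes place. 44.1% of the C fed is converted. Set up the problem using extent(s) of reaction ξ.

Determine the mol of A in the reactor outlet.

C reacted = 0.441 × 892.3 = 393.5 mol; ν_C = −1, so ξ = 393.5/1 = 393.5 mol.
Outlet amounts (n = n₀ + ν ξ):
  A: 1510 − 1(393.5) = 1116
  C: 892.3 − 1(393.5) = 498.8
  B: 0 + 1(393.5) = 393.5

1120 mol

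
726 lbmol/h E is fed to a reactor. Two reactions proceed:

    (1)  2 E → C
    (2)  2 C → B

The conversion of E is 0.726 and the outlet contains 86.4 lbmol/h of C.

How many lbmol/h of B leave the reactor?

Conversion of E: E consumed = 2ξ₁ = 0.726 × 726 → ξ₁ = 263.5 lbmol/h.
C balance: n_C = 0 + 1ξ₁ − 2ξ₂ = 86.4 → ξ₂ = (1·263.5 − 86.4)/2 = 88.57 lbmol/h.
Outlet amounts (n = n₀ + Σ ν·ξ):
  E: 726 − 2(263.5) = 198.9
  C: 0 + 1(263.5) − 2(88.57) = 86.4
  B: 0 + 1(88.57) = 88.57

88.6 lbmol/h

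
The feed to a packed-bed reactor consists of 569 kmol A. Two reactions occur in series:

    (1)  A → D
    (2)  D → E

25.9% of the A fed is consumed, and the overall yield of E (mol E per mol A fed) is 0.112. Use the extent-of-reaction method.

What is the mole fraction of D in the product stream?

0.147

Conversion of A: A consumed = 1ξ₁ = 0.259 × 569 → ξ₁ = 147.4 kmol.
Yield of E: 1ξ₂ / 569 = 0.112 → ξ₂ = 63.73 kmol.
Outlet amounts (n = n₀ + Σ ν·ξ):
  A: 569 − 1(147.4) = 421.6
  D: 0 + 1(147.4) − 1(63.73) = 83.64
  E: 0 + 1(63.73) = 63.73
Total out = 569 kmol; y_D = 83.64 / 569 = 0.147.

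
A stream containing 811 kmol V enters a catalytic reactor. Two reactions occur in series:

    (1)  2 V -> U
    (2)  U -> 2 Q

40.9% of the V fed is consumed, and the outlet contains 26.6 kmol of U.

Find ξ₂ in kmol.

ξ₂ = 139 kmol

Conversion of V: V consumed = 2ξ₁ = 0.409 × 811 → ξ₁ = 165.8 kmol.
U balance: n_U = 0 + 1ξ₁ − 1ξ₂ = 26.6 → ξ₂ = (1·165.8 − 26.6)/1 = 139.2 kmol.
Outlet amounts (n = n₀ + Σ ν·ξ):
  V: 811 − 2(165.8) = 479.3
  U: 0 + 1(165.8) − 1(139.2) = 26.6
  Q: 0 + 2(139.2) = 278.5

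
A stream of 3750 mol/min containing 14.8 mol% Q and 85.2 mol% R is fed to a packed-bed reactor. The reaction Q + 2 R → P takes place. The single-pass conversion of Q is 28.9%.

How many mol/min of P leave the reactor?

160 mol/min

Q reacted = 0.289 × 555 = 160.4 mol/min; ν_Q = −1, so ξ = 160.4/1 = 160.4 mol/min.
Outlet amounts (n = n₀ + ν ξ):
  Q: 555 − 1(160.4) = 394.6
  R: 3195 − 2(160.4) = 2874
  P: 0 + 1(160.4) = 160.4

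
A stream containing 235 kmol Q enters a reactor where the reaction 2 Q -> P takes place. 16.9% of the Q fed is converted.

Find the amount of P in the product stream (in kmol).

19.9 kmol

Q reacted = 0.169 × 235 = 39.72 kmol; ν_Q = −2, so ξ = 39.72/2 = 19.86 kmol.
Outlet amounts (n = n₀ + ν ξ):
  Q: 235 − 2(19.86) = 195.3
  P: 0 + 1(19.86) = 19.86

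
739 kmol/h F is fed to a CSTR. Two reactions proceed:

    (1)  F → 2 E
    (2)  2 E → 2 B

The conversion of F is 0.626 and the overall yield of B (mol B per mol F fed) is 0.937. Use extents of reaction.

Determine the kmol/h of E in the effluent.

Conversion of F: F consumed = 1ξ₁ = 0.626 × 739 → ξ₁ = 462.6 kmol/h.
Yield of B: 2ξ₂ / 739 = 0.937 → ξ₂ = 346.2 kmol/h.
Outlet amounts (n = n₀ + Σ ν·ξ):
  F: 739 − 1(462.6) = 276.4
  E: 0 + 2(462.6) − 2(346.2) = 232.8
  B: 0 + 2(346.2) = 692.4

233 kmol/h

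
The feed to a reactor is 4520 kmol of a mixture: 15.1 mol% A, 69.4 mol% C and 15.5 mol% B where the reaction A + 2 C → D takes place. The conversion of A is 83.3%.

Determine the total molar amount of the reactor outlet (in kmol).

A reacted = 0.833 × 682.5 = 568.5 kmol; ν_A = −1, so ξ = 568.5/1 = 568.5 kmol.
Outlet amounts (n = n₀ + ν ξ):
  A: 682.5 − 1(568.5) = 114
  C: 3137 − 2(568.5) = 2000
  D: 0 + 1(568.5) = 568.5
  B: 700.6 (inert)
Total out = 114 + 2000 + 568.5 + 700.6 = 3383 kmol.

3380 kmol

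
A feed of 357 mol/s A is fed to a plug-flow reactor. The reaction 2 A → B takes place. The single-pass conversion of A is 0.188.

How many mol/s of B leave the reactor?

A reacted = 0.188 × 357 = 67.12 mol/s; ν_A = −2, so ξ = 67.12/2 = 33.56 mol/s.
Outlet amounts (n = n₀ + ν ξ):
  A: 357 − 2(33.56) = 289.9
  B: 0 + 1(33.56) = 33.56

33.6 mol/s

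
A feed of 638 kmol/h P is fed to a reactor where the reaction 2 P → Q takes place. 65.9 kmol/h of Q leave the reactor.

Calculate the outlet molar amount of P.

506 kmol/h

For Q: n = n₀ + 1ξ → 65.9 = 0 + 1ξ, giving ξ = 65.9 kmol/h.
Outlet amounts (n = n₀ + ν ξ):
  P: 638 − 2(65.9) = 506.2
  Q: 0 + 1(65.9) = 65.9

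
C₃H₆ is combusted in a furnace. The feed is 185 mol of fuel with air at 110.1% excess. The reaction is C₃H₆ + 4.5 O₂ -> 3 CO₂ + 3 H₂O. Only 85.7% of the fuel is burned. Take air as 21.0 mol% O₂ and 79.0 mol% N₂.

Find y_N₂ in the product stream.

0.766

Stoichiometric O₂ = 4.5 × 185 = 832.5 mol; O₂ fed = 832.5 × 2.101 = 1749 mol.
N₂ fed = 1749 × 79/21 = 6580 mol.
Fuel reacted = 0.857 × 185 → ξ = 158.5 mol.
Outlet (n = n₀ + ν ξ):
  C₃H₆: 185 − 1(158.5) = 26.46
  O₂: 1749 − 4.5(158.5) = 1036
  N₂: 6580 (inert)
  CO₂: 0 + 3(158.5) = 475.6
  H₂O: 0 + 3(158.5) = 475.6
Total out = 8593 mol; y_N₂ = 6580 / 8593 = 0.7657.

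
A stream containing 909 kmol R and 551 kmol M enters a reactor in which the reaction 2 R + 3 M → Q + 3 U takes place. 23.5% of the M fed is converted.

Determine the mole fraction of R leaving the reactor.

0.581

M reacted = 0.235 × 551 = 129.5 kmol; ν_M = −3, so ξ = 129.5/3 = 43.16 kmol.
Outlet amounts (n = n₀ + ν ξ):
  R: 909 − 2(43.16) = 822.7
  M: 551 − 3(43.16) = 421.5
  Q: 0 + 1(43.16) = 43.16
  U: 0 + 3(43.16) = 129.5
Total out = 1417 kmol; y_R = 822.7 / 1417 = 0.5806.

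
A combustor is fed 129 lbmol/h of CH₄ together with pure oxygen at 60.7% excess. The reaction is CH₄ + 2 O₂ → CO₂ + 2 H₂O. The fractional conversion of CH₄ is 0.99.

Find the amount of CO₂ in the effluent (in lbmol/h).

128 lbmol/h

Stoichiometric O₂ = 2 × 129 = 258 lbmol/h; O₂ fed = 258 × 1.607 = 414.6 lbmol/h.
Fuel reacted = 0.99 × 129 → ξ = 127.7 lbmol/h.
Outlet (n = n₀ + ν ξ):
  CH₄: 129 − 1(127.7) = 1.29
  O₂: 414.6 − 2(127.7) = 159.2
  CO₂: 0 + 1(127.7) = 127.7
  H₂O: 0 + 2(127.7) = 255.4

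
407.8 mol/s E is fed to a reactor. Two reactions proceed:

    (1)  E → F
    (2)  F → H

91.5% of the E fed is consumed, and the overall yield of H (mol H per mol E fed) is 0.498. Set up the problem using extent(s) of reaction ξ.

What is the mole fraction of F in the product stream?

0.417

Conversion of E: E consumed = 1ξ₁ = 0.915 × 407.8 → ξ₁ = 373.1 mol/s.
Yield of H: 1ξ₂ / 407.8 = 0.498 → ξ₂ = 203.1 mol/s.
Outlet amounts (n = n₀ + Σ ν·ξ):
  E: 407.8 − 1(373.1) = 34.66
  F: 0 + 1(373.1) − 1(203.1) = 170.1
  H: 0 + 1(203.1) = 203.1
Total out = 407.8 mol/s; y_F = 170.1 / 407.8 = 0.417.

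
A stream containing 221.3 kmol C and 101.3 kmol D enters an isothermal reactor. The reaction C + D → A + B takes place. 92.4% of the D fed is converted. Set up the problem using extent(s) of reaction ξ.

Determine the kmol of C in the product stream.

128 kmol

D reacted = 0.924 × 101.3 = 93.6 kmol; ν_D = −1, so ξ = 93.6/1 = 93.6 kmol.
Outlet amounts (n = n₀ + ν ξ):
  C: 221.3 − 1(93.6) = 127.7
  D: 101.3 − 1(93.6) = 7.699
  A: 0 + 1(93.6) = 93.6
  B: 0 + 1(93.6) = 93.6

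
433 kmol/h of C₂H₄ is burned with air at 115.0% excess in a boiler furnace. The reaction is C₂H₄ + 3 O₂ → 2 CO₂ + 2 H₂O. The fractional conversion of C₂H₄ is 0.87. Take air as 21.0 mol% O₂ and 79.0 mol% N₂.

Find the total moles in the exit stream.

13700 kmol/h

Stoichiometric O₂ = 3 × 433 = 1299 kmol/h; O₂ fed = 1299 × 2.150 = 2793 kmol/h.
N₂ fed = 2793 × 79/21 = 10510 kmol/h.
Fuel reacted = 0.87 × 433 → ξ = 376.7 kmol/h.
Outlet (n = n₀ + ν ξ):
  C₂H₄: 433 − 1(376.7) = 56.29
  O₂: 2793 − 3(376.7) = 1663
  N₂: 10510 (inert)
  CO₂: 0 + 2(376.7) = 753.4
  H₂O: 0 + 2(376.7) = 753.4
Total out = 56.29 + 1663 + 10510 + 753.4 + 753.4 = 13730 kmol/h.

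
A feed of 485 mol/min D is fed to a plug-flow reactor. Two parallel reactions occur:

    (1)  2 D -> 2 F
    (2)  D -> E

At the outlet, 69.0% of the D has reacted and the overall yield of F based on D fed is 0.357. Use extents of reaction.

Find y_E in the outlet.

Yield of F: 2ξ₁ / 485 = 0.357 → ξ₁ = 86.57 mol/min.
Conversion of D: 2ξ₁ + 1ξ₂ = 0.69 × 485 = 334.6 → ξ₂ = 161.5 mol/min.
Outlet amounts (n = n₀ + Σ ν·ξ):
  D: 485 − 2(86.57) − 1(161.5) = 150.4
  F: 0 + 2(86.57) = 173.1
  E: 0 + 1(161.5) = 161.5
Total out = 485 mol/min; y_E = 161.5 / 485 = 0.333.

0.333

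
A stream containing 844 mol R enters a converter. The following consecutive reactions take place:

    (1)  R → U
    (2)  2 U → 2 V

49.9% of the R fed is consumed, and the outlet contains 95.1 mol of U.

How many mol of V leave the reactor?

Conversion of R: R consumed = 1ξ₁ = 0.499 × 844 → ξ₁ = 421.2 mol.
U balance: n_U = 0 + 1ξ₁ − 2ξ₂ = 95.1 → ξ₂ = (1·421.2 − 95.1)/2 = 163 mol.
Outlet amounts (n = n₀ + Σ ν·ξ):
  R: 844 − 1(421.2) = 422.8
  U: 0 + 1(421.2) − 2(163) = 95.1
  V: 0 + 2(163) = 326.1

326 mol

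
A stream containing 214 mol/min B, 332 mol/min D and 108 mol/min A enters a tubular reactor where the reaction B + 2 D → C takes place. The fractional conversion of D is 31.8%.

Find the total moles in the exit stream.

D reacted = 0.318 × 332 = 105.6 mol/min; ν_D = −2, so ξ = 105.6/2 = 52.79 mol/min.
Outlet amounts (n = n₀ + ν ξ):
  B: 214 − 1(52.79) = 161.2
  D: 332 − 2(52.79) = 226.4
  C: 0 + 1(52.79) = 52.79
  A: 108 (inert)
Total out = 161.2 + 226.4 + 52.79 + 108 = 548.4 mol/min.

548 mol/min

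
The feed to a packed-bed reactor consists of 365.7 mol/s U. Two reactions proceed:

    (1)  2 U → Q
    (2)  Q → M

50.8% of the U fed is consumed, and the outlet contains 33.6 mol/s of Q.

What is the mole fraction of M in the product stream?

0.217

Conversion of U: U consumed = 2ξ₁ = 0.508 × 365.7 → ξ₁ = 92.89 mol/s.
Q balance: n_Q = 0 + 1ξ₁ − 1ξ₂ = 33.6 → ξ₂ = (1·92.89 − 33.6)/1 = 59.29 mol/s.
Outlet amounts (n = n₀ + Σ ν·ξ):
  U: 365.7 − 2(92.89) = 179.9
  Q: 0 + 1(92.89) − 1(59.29) = 33.6
  M: 0 + 1(59.29) = 59.29
Total out = 272.8 mol/s; y_M = 59.29 / 272.8 = 0.2173.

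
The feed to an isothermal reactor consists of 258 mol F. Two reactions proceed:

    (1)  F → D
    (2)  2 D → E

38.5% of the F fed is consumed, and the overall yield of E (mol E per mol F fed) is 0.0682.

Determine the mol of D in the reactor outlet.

64.1 mol

Conversion of F: F consumed = 1ξ₁ = 0.385 × 258 → ξ₁ = 99.33 mol.
Yield of E: 1ξ₂ / 258 = 0.0682 → ξ₂ = 17.6 mol.
Outlet amounts (n = n₀ + Σ ν·ξ):
  F: 258 − 1(99.33) = 158.7
  D: 0 + 1(99.33) − 2(17.6) = 64.14
  E: 0 + 1(17.6) = 17.6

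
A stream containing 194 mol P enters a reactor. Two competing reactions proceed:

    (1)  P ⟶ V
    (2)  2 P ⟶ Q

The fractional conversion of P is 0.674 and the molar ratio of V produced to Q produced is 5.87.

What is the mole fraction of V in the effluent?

Conversion of P: P consumed = 0.674 × 194 = 130.8 mol = 1ξ₁ + 2ξ₂.
Selectivity: 1ξ₁ / (1ξ₂) = 5.87 → ξ₁ = 5.87 ξ₂.
Substitute: (1·5.87 + 2) ξ₂ = 130.8 → ξ₂ = 16.61 mol, ξ₁ = 97.53 mol.
Outlet amounts (n = n₀ + Σ ν·ξ):
  P: 194 − 1(97.53) − 2(16.61) = 63.24
  V: 0 + 1(97.53) = 97.53
  Q: 0 + 1(16.61) = 16.61
Total out = 177.4 mol; y_V = 97.53 / 177.4 = 0.5498.

0.55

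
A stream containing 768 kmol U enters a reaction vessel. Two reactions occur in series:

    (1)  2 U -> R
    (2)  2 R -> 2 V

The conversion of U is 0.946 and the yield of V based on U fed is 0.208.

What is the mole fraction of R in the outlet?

0.503

Conversion of U: U consumed = 2ξ₁ = 0.946 × 768 → ξ₁ = 363.3 kmol.
Yield of V: 2ξ₂ / 768 = 0.208 → ξ₂ = 79.87 kmol.
Outlet amounts (n = n₀ + Σ ν·ξ):
  U: 768 − 2(363.3) = 41.47
  R: 0 + 1(363.3) − 2(79.87) = 203.5
  V: 0 + 2(79.87) = 159.7
Total out = 404.7 kmol; y_R = 203.5 / 404.7 = 0.5028.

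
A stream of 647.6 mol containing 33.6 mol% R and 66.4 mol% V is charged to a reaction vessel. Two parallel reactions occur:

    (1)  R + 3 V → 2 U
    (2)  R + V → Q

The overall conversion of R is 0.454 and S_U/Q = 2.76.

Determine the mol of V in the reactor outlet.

217 mol

Conversion of R: R consumed = 0.454 × 217.6 = 98.79 mol = 1ξ₁ + 1ξ₂.
Selectivity: 2ξ₁ / (1ξ₂) = 2.76 → ξ₁ = 1.38 ξ₂.
Substitute: (1·1.38 + 1) ξ₂ = 98.79 → ξ₂ = 41.51 mol, ξ₁ = 57.28 mol.
Outlet amounts (n = n₀ + Σ ν·ξ):
  R: 217.6 − 1(57.28) − 1(41.51) = 118.8
  V: 430 − 3(57.28) − 1(41.51) = 216.7
  U: 0 + 2(57.28) = 114.6
  Q: 0 + 1(41.51) = 41.51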